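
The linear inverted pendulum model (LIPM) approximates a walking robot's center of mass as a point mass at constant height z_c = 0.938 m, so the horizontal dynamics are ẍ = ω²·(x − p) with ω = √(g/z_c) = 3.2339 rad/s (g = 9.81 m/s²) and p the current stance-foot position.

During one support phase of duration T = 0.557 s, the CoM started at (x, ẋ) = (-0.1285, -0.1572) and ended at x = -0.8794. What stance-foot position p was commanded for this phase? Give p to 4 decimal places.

p = 0.1593

ωT = 3.2339·0.557 = 1.801282; cosh(ωT) = 3.111248, sinh(ωT) = 2.946161
x(T) = p + (x₀−p)·cosh(ωT) + (ẋ₀/ω)·sinh(ωT) ⇒ p·(1 − cosh) = x(T) − x₀·cosh − (ẋ₀/ω)·sinh
numerator   = -0.8794 − (-0.1285)·3.111248 − (-0.1572/3.2339)·2.946161 = -0.336392
denominator = 1 − 3.111248 = -2.111248
p = -0.336392 / -2.111248 = 0.1593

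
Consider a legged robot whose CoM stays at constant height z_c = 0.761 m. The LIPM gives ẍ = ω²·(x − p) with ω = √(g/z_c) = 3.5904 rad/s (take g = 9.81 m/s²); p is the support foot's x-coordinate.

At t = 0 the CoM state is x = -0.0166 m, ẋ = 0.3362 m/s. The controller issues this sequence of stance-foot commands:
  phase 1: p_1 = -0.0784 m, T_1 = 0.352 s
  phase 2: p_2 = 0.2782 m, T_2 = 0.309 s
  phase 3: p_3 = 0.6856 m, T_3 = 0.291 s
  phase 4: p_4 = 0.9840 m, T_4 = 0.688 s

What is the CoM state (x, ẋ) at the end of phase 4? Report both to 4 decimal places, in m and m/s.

phase 1: p=-0.0784, T=0.352, ωT=1.263821, cosh=1.910745, sinh=1.628172; start (x,ẋ)=(-0.016600, 0.336200) → end (x,ẋ)=(0.192144, 1.003662)
phase 2: p=0.2782, T=0.309, ωT=1.109434, cosh=1.681193, sinh=1.351447; start (x,ẋ)=(0.192144, 1.003662) → end (x,ẋ)=(0.511307, 1.269785)
phase 3: p=0.6856, T=0.291, ωT=1.044806, cosh=1.597304, sinh=1.245544; start (x,ẋ)=(0.511307, 1.269785) → end (x,ẋ)=(0.847702, 1.248795)
phase 4: p=0.9840, T=0.688, ωT=2.470195, cosh=5.954662, sinh=5.870093; start (x,ẋ)=(0.847702, 1.248795) → end (x,ẋ)=(2.214097, 4.563532)

x = 2.2141, ẋ = 4.5635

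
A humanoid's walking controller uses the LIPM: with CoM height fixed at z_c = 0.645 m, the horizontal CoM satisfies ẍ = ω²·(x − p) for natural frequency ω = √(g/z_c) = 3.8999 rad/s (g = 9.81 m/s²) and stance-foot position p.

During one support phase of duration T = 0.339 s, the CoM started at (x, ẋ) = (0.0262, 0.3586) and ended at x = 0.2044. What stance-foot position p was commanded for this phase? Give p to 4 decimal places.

ωT = 3.8999·0.339 = 1.322066; cosh(ωT) = 2.008874, sinh(ωT) = 1.742290
x(T) = p + (x₀−p)·cosh(ωT) + (ẋ₀/ω)·sinh(ωT) ⇒ p·(1 − cosh) = x(T) − x₀·cosh − (ẋ₀/ω)·sinh
numerator   = 0.2044 − (0.0262)·2.008874 − (0.3586/3.8999)·1.742290 = -0.008438
denominator = 1 − 2.008874 = -1.008874
p = -0.008438 / -1.008874 = 0.0084

p = 0.0084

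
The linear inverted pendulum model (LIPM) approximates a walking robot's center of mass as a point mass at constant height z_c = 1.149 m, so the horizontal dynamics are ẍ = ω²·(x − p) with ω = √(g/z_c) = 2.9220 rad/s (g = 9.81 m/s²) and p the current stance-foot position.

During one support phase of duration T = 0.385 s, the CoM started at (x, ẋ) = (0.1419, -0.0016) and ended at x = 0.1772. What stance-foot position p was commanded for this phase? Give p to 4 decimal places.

ωT = 2.9220·0.385 = 1.124970; cosh(ωT) = 1.702393, sinh(ωT) = 1.377731
x(T) = p + (x₀−p)·cosh(ωT) + (ẋ₀/ω)·sinh(ωT) ⇒ p·(1 − cosh) = x(T) − x₀·cosh − (ẋ₀/ω)·sinh
numerator   = 0.1772 − (0.1419)·1.702393 − (-0.0016/2.9220)·1.377731 = -0.063615
denominator = 1 − 1.702393 = -0.702393
p = -0.063615 / -0.702393 = 0.0906

p = 0.0906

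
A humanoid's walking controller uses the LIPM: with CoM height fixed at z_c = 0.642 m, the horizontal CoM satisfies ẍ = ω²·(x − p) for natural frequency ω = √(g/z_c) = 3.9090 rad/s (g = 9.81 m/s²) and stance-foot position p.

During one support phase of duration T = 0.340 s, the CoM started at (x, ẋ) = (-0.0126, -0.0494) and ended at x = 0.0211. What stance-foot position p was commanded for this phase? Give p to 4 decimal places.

p = -0.0673

ωT = 3.9090·0.340 = 1.329060; cosh(ωT) = 2.021108, sinh(ωT) = 1.756382
x(T) = p + (x₀−p)·cosh(ωT) + (ẋ₀/ω)·sinh(ωT) ⇒ p·(1 − cosh) = x(T) − x₀·cosh − (ẋ₀/ω)·sinh
numerator   = 0.0211 − (-0.0126)·2.021108 − (-0.0494/3.9090)·1.756382 = 0.068762
denominator = 1 − 2.021108 = -1.021108
p = 0.068762 / -1.021108 = -0.0673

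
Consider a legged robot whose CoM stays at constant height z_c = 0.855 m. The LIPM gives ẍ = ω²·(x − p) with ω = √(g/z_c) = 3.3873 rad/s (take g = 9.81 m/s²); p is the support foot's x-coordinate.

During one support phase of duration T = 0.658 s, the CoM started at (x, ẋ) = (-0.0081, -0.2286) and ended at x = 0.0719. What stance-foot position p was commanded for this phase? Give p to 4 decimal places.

ωT = 3.3873·0.658 = 2.228843; cosh(ωT) = 4.698384, sinh(ωT) = 4.590732
x(T) = p + (x₀−p)·cosh(ωT) + (ẋ₀/ω)·sinh(ωT) ⇒ p·(1 − cosh) = x(T) − x₀·cosh − (ẋ₀/ω)·sinh
numerator   = 0.0719 − (-0.0081)·4.698384 − (-0.2286/3.3873)·4.590732 = 0.419773
denominator = 1 − 4.698384 = -3.698384
p = 0.419773 / -3.698384 = -0.1135

p = -0.1135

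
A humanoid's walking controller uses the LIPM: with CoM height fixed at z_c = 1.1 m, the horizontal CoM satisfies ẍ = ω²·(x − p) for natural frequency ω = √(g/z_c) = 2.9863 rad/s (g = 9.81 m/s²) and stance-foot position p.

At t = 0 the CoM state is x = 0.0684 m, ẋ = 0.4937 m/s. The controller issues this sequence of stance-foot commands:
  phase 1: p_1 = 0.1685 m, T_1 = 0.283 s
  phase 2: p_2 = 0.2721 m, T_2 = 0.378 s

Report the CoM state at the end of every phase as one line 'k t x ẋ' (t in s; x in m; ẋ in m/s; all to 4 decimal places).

phase 1: p=0.1685, T=0.283, ωT=0.845123, cosh=1.378884, sinh=0.949380; start (x,ẋ)=(0.068400, 0.493700) → end (x,ẋ)=(0.187427, 0.396958)
phase 2: p=0.2721, T=0.378, ωT=1.128821, cosh=1.707712, sinh=1.384298; start (x,ẋ)=(0.187427, 0.396958) → end (x,ẋ)=(0.311512, 0.327857)

1 0.2830 0.1874 0.3970
2 0.6610 0.3115 0.3279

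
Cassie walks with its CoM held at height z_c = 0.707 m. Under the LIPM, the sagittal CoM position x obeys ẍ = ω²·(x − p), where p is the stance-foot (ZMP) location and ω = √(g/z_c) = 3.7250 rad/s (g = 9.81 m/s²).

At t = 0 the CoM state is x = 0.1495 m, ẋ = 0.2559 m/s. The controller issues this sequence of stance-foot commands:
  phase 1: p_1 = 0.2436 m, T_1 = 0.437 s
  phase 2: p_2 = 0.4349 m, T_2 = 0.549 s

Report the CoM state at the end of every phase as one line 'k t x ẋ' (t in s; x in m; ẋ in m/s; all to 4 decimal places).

phase 1: p=0.2436, T=0.437, ωT=1.627825, cosh=2.644571, sinh=2.448215; start (x,ẋ)=(0.149500, 0.255900) → end (x,ẋ)=(0.162933, -0.181409)
phase 2: p=0.4349, T=0.549, ωT=2.045025, cosh=3.929364, sinh=3.799987; start (x,ẋ)=(0.162933, -0.181409) → end (x,ẋ)=(-0.818817, -4.562497)

1 0.4370 0.1629 -0.1814
2 0.9860 -0.8188 -4.5625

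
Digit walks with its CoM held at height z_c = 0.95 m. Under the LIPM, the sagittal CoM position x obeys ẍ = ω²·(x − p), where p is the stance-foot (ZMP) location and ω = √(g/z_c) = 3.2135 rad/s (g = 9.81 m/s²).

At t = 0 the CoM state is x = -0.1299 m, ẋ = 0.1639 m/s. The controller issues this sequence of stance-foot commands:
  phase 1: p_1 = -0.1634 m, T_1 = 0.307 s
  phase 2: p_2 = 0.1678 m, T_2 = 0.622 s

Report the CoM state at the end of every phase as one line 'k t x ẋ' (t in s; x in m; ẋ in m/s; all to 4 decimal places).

phase 1: p=-0.1634, T=0.307, ωT=0.986544, cosh=1.527407, sinh=1.154544; start (x,ẋ)=(-0.129900, 0.163900) → end (x,ẋ)=(-0.053346, 0.374631)
phase 2: p=0.1678, T=0.622, ωT=1.998797, cosh=3.757835, sinh=3.622337; start (x,ẋ)=(-0.053346, 0.374631) → end (x,ẋ)=(-0.240937, -1.166421)

1 0.3070 -0.0533 0.3746
2 0.9290 -0.2409 -1.1664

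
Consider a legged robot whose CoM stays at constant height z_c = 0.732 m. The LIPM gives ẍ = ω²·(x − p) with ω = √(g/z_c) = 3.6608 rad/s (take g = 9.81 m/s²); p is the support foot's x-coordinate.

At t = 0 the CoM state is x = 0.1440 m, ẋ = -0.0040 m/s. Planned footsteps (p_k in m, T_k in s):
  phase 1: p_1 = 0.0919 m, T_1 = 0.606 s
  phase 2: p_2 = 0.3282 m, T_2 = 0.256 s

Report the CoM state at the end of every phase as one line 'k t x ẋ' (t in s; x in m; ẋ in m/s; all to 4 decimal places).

phase 1: p=0.0919, T=0.606, ωT=2.218445, cosh=4.650900, sinh=4.542122; start (x,ẋ)=(0.144000, -0.004000) → end (x,ẋ)=(0.329249, 0.847705)
phase 2: p=0.3282, T=0.256, ωT=0.937165, cosh=1.472235, sinh=1.080498; start (x,ẋ)=(0.329249, 0.847705) → end (x,ẋ)=(0.579947, 1.252170)

1 0.6060 0.3292 0.8477
2 0.8620 0.5799 1.2522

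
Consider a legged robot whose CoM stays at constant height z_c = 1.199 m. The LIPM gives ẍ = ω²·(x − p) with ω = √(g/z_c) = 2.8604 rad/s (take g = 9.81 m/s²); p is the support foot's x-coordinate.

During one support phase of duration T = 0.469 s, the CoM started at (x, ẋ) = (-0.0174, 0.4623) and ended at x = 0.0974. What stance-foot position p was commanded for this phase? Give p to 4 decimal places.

ωT = 2.8604·0.469 = 1.341528; cosh(ωT) = 2.043164, sinh(ωT) = 1.781718
x(T) = p + (x₀−p)·cosh(ωT) + (ẋ₀/ω)·sinh(ωT) ⇒ p·(1 − cosh) = x(T) − x₀·cosh − (ẋ₀/ω)·sinh
numerator   = 0.0974 − (-0.0174)·2.043164 − (0.4623/2.8604)·1.781718 = -0.155012
denominator = 1 − 2.043164 = -1.043164
p = -0.155012 / -1.043164 = 0.1486

p = 0.1486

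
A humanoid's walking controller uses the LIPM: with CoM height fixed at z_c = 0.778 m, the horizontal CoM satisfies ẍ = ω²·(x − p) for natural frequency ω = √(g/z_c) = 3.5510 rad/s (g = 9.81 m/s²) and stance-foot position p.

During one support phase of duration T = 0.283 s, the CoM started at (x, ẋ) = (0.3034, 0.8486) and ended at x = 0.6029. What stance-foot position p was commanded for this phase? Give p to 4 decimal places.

ωT = 3.5510·0.283 = 1.004933; cosh(ωT) = 1.548897, sinh(ωT) = 1.182828
x(T) = p + (x₀−p)·cosh(ωT) + (ẋ₀/ω)·sinh(ωT) ⇒ p·(1 − cosh) = x(T) − x₀·cosh − (ẋ₀/ω)·sinh
numerator   = 0.6029 − (0.3034)·1.548897 − (0.8486/3.5510)·1.182828 = -0.149701
denominator = 1 − 1.548897 = -0.548897
p = -0.149701 / -0.548897 = 0.2727

p = 0.2727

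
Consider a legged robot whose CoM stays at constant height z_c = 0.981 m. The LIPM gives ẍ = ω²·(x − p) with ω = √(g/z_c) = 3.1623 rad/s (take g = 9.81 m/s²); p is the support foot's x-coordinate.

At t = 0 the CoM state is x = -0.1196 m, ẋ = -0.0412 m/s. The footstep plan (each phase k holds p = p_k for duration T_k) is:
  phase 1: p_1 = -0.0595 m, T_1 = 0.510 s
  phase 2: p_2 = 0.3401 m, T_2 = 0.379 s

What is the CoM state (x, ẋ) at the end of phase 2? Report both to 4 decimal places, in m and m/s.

x = -0.9921, ẋ = -3.8226

phase 1: p=-0.0595, T=0.510, ωT=1.612773, cosh=2.608019, sinh=2.408685; start (x,ẋ)=(-0.119600, -0.041200) → end (x,ẋ)=(-0.247623, -0.565231)
phase 2: p=0.3401, T=0.379, ωT=1.198512, cosh=1.808411, sinh=1.506768; start (x,ẋ)=(-0.247623, -0.565231) → end (x,ẋ)=(-0.992066, -3.822586)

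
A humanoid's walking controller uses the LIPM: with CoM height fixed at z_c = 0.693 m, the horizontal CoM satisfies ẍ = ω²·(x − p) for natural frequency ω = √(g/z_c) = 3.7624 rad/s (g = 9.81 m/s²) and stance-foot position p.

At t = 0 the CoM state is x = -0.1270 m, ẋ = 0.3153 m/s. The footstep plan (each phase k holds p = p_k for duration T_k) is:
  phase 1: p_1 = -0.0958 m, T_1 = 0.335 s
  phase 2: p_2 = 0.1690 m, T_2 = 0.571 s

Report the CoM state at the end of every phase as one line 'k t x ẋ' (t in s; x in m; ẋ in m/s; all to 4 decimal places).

1 0.3350 -0.0193 0.4103
2 0.9060 -0.1881 -1.2129

phase 1: p=-0.0958, T=0.335, ωT=1.260404, cosh=1.905193, sinh=1.621653; start (x,ẋ)=(-0.127000, 0.315300) → end (x,ẋ)=(-0.019343, 0.410346)
phase 2: p=0.1690, T=0.571, ωT=2.148330, cosh=4.343608, sinh=4.226929; start (x,ẋ)=(-0.019343, 0.410346) → end (x,ẋ)=(-0.188077, -1.212906)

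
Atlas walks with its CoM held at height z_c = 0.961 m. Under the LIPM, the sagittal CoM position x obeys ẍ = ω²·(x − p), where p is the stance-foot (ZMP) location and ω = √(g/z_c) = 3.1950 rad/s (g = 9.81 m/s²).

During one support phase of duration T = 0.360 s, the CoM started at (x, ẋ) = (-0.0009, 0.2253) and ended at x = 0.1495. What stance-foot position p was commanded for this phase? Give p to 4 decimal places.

ωT = 3.1950·0.360 = 1.150200; cosh(ωT) = 1.737699, sinh(ωT) = 1.421126
x(T) = p + (x₀−p)·cosh(ωT) + (ẋ₀/ω)·sinh(ωT) ⇒ p·(1 − cosh) = x(T) − x₀·cosh − (ẋ₀/ω)·sinh
numerator   = 0.1495 − (-0.0009)·1.737699 − (0.2253/3.1950)·1.421126 = 0.050851
denominator = 1 − 1.737699 = -0.737699
p = 0.050851 / -0.737699 = -0.0689

p = -0.0689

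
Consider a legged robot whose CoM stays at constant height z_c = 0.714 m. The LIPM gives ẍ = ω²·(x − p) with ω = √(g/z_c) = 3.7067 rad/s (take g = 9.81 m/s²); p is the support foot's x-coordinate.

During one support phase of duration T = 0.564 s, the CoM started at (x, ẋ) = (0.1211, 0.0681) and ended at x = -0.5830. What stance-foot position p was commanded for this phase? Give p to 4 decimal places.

ωT = 3.7067·0.564 = 2.090579; cosh(ωT) = 4.106606, sinh(ωT) = 3.982990
x(T) = p + (x₀−p)·cosh(ωT) + (ẋ₀/ω)·sinh(ωT) ⇒ p·(1 − cosh) = x(T) − x₀·cosh − (ẋ₀/ω)·sinh
numerator   = -0.5830 − (0.1211)·4.106606 − (0.0681/3.7067)·3.982990 = -1.153486
denominator = 1 − 4.106606 = -3.106606
p = -1.153486 / -3.106606 = 0.3713

p = 0.3713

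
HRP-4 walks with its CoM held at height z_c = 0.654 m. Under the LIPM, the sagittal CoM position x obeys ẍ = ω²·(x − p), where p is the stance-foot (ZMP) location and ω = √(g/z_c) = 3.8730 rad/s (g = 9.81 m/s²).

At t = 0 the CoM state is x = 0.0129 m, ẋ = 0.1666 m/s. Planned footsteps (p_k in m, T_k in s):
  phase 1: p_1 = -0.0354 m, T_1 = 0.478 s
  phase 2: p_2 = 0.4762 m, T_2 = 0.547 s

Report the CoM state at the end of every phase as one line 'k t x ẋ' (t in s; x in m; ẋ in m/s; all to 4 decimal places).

phase 1: p=-0.0354, T=0.478, ωT=1.851294, cosh=3.262544, sinh=3.105510; start (x,ẋ)=(0.012900, 0.166600) → end (x,ẋ)=(0.255767, 1.124475)
phase 2: p=0.4762, T=0.547, ωT=2.118531, cosh=4.219558, sinh=4.099350; start (x,ẋ)=(0.255767, 1.124475) → end (x,ẋ)=(0.736262, 1.245016)

1 0.4780 0.2558 1.1245
2 1.0250 0.7363 1.2450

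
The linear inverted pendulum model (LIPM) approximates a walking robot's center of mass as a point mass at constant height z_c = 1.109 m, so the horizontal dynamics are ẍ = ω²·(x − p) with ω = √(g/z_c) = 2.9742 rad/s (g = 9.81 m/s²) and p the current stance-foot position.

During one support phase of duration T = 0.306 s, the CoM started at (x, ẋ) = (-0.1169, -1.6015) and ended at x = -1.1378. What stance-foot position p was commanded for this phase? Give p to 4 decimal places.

ωT = 2.9742·0.306 = 0.910105; cosh(ωT) = 1.443533, sinh(ωT) = 1.041051
x(T) = p + (x₀−p)·cosh(ωT) + (ẋ₀/ω)·sinh(ωT) ⇒ p·(1 − cosh) = x(T) − x₀·cosh − (ẋ₀/ω)·sinh
numerator   = -1.1378 − (-0.1169)·1.443533 − (-1.6015/2.9742)·1.041051 = -0.408482
denominator = 1 − 1.443533 = -0.443533
p = -0.408482 / -0.443533 = 0.9210

p = 0.9210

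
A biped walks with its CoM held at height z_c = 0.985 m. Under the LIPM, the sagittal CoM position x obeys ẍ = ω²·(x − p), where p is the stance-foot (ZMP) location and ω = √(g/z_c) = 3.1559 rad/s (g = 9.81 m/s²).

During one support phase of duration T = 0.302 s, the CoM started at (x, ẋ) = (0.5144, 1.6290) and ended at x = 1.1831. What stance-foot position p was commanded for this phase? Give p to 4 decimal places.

p = 0.3126

ωT = 3.1559·0.302 = 0.953082; cosh(ωT) = 1.489621, sinh(ωT) = 1.104070
x(T) = p + (x₀−p)·cosh(ωT) + (ẋ₀/ω)·sinh(ωT) ⇒ p·(1 − cosh) = x(T) − x₀·cosh − (ẋ₀/ω)·sinh
numerator   = 1.1831 − (0.5144)·1.489621 − (1.6290/3.1559)·1.104070 = -0.153055
denominator = 1 − 1.489621 = -0.489621
p = -0.153055 / -0.489621 = 0.3126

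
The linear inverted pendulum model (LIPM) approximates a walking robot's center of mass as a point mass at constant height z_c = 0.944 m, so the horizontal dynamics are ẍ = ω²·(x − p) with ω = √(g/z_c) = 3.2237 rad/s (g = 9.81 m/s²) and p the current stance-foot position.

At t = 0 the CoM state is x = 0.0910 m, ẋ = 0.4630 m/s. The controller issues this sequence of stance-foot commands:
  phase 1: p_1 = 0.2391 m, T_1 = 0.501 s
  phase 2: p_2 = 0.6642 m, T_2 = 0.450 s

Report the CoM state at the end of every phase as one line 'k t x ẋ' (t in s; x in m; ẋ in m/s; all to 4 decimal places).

1 0.5010 0.1988 0.0572
2 0.9510 -0.3472 -2.8952

phase 1: p=0.2391, T=0.501, ωT=1.615074, cosh=2.613567, sinh=2.414691; start (x,ẋ)=(0.091000, 0.463000) → end (x,ẋ)=(0.198838, 0.057236)
phase 2: p=0.6642, T=0.450, ωT=1.450665, cosh=2.250182, sinh=2.015768; start (x,ẋ)=(0.198838, 0.057236) → end (x,ẋ)=(-0.347161, -2.895241)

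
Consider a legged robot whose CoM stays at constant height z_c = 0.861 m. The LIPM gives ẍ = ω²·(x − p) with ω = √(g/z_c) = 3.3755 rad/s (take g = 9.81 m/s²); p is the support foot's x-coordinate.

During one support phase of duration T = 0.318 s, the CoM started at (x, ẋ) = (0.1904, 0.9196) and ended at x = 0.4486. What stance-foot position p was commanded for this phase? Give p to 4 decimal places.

p = 0.3383

ωT = 3.3755·0.318 = 1.073409; cosh(ωT) = 1.633588, sinh(ωT) = 1.291747
x(T) = p + (x₀−p)·cosh(ωT) + (ẋ₀/ω)·sinh(ωT) ⇒ p·(1 − cosh) = x(T) − x₀·cosh − (ẋ₀/ω)·sinh
numerator   = 0.4486 − (0.1904)·1.633588 − (0.9196/3.3755)·1.291747 = -0.214351
denominator = 1 − 1.633588 = -0.633588
p = -0.214351 / -0.633588 = 0.3383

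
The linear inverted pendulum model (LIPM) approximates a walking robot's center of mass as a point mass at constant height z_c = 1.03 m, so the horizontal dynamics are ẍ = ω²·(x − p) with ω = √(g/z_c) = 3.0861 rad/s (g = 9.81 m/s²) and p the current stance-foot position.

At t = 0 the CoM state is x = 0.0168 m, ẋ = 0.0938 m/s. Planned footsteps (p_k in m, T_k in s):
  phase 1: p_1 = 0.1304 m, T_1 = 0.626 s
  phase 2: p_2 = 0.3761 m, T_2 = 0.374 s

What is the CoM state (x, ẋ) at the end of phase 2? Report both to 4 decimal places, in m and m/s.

phase 1: p=0.1304, T=0.626, ωT=1.931899, cosh=3.523738, sinh=3.378865; start (x,ẋ)=(0.016800, 0.093800) → end (x,ẋ)=(-0.167198, -0.854039)
phase 2: p=0.3761, T=0.374, ωT=1.154201, cosh=1.743399, sinh=1.428090; start (x,ẋ)=(-0.167198, -0.854039) → end (x,ẋ)=(-0.966292, -3.883371)

x = -0.9663, ẋ = -3.8834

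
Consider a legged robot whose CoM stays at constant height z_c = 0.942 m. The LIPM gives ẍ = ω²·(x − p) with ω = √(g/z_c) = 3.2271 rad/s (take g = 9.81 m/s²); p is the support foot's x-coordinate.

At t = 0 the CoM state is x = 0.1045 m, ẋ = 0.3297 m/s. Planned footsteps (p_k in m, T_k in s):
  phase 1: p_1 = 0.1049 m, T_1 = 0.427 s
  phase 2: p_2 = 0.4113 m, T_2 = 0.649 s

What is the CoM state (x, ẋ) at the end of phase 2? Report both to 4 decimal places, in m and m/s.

phase 1: p=0.1049, T=0.427, ωT=1.377972, cosh=2.109468, sinh=1.857379; start (x,ẋ)=(0.104500, 0.329700) → end (x,ẋ)=(0.293817, 0.693094)
phase 2: p=0.4113, T=0.649, ωT=2.094388, cosh=4.121807, sinh=3.998662; start (x,ẋ)=(0.293817, 0.693094) → end (x,ẋ)=(0.785864, 1.340794)

x = 0.7859, ẋ = 1.3408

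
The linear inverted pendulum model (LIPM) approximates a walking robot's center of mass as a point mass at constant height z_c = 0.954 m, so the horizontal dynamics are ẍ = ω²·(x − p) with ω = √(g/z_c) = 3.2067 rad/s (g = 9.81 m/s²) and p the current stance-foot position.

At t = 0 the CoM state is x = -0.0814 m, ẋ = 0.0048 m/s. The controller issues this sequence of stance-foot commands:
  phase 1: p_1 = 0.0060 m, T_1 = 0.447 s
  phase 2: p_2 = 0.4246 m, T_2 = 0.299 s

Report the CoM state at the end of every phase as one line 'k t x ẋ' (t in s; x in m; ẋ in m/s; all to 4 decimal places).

phase 1: p=0.0060, T=0.447, ωT=1.433395, cosh=2.215704, sinh=1.977206; start (x,ẋ)=(-0.081400, 0.004800) → end (x,ẋ)=(-0.184693, -0.543507)
phase 2: p=0.4246, T=0.299, ωT=0.958803, cosh=1.495962, sinh=1.112611; start (x,ẋ)=(-0.184693, -0.543507) → end (x,ẋ)=(-0.675457, -2.986907)

1 0.4470 -0.1847 -0.5435
2 0.7460 -0.6755 -2.9869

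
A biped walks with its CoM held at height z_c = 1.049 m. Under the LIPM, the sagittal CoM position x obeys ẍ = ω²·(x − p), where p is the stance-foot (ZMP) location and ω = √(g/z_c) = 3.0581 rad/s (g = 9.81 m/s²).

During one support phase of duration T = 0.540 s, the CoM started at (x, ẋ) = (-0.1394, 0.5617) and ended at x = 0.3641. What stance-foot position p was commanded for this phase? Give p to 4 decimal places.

p = -0.1642

ωT = 3.0581·0.540 = 1.651374; cosh(ωT) = 2.702963, sinh(ωT) = 2.511176
x(T) = p + (x₀−p)·cosh(ωT) + (ẋ₀/ω)·sinh(ωT) ⇒ p·(1 − cosh) = x(T) − x₀·cosh − (ẋ₀/ω)·sinh
numerator   = 0.3641 − (-0.1394)·2.702963 − (0.5617/3.0581)·2.511176 = 0.279650
denominator = 1 − 2.702963 = -1.702963
p = 0.279650 / -1.702963 = -0.1642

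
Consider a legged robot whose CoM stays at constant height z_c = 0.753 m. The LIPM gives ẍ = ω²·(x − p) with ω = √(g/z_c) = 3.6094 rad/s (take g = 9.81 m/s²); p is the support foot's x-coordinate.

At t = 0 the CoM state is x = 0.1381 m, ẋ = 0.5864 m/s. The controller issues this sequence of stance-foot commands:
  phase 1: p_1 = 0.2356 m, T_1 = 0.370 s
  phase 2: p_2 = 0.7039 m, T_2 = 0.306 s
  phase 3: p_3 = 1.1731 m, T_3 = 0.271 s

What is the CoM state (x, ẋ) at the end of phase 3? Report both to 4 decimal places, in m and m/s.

x = -0.4606, ẋ = -5.0184

phase 1: p=0.2356, T=0.370, ωT=1.335478, cosh=2.032423, sinh=1.769390; start (x,ẋ)=(0.138100, 0.586400) → end (x,ẋ)=(0.324902, 0.569135)
phase 2: p=0.7039, T=0.306, ωT=1.104476, cosh=1.674514, sinh=1.343130; start (x,ẋ)=(0.324902, 0.569135) → end (x,ẋ)=(0.281049, -0.884316)
phase 3: p=1.1731, T=0.271, ωT=0.978147, cosh=1.517766, sinh=1.141759; start (x,ẋ)=(0.281049, -0.884316) → end (x,ẋ)=(-0.460559, -5.018383)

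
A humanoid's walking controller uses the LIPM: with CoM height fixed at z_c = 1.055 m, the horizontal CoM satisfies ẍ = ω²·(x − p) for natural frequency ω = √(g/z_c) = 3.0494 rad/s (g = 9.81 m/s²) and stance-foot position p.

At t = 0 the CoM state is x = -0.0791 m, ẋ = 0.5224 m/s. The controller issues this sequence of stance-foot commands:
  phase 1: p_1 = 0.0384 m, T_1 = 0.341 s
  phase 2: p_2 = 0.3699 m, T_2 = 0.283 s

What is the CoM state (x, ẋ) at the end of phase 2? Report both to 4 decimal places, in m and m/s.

x = 0.0660, ẋ = -0.3690

phase 1: p=0.0384, T=0.341, ωT=1.039845, cosh=1.591144, sinh=1.237635; start (x,ẋ)=(-0.079100, 0.522400) → end (x,ẋ)=(0.063463, 0.387764)
phase 2: p=0.3699, T=0.283, ωT=0.862980, cosh=1.396058, sinh=0.974156; start (x,ẋ)=(0.063463, 0.387764) → end (x,ẋ)=(0.065970, -0.368959)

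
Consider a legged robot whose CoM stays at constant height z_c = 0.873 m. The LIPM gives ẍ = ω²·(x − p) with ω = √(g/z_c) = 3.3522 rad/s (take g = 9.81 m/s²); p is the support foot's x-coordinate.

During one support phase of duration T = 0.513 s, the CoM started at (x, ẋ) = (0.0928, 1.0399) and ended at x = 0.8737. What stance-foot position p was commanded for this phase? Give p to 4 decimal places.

ωT = 3.3522·0.513 = 1.719679; cosh(ωT) = 2.880929, sinh(ωT) = 2.701805
x(T) = p + (x₀−p)·cosh(ωT) + (ẋ₀/ω)·sinh(ωT) ⇒ p·(1 − cosh) = x(T) − x₀·cosh − (ẋ₀/ω)·sinh
numerator   = 0.8737 − (0.0928)·2.880929 − (1.0399/3.3522)·2.701805 = -0.231788
denominator = 1 − 2.880929 = -1.880929
p = -0.231788 / -1.880929 = 0.1232

p = 0.1232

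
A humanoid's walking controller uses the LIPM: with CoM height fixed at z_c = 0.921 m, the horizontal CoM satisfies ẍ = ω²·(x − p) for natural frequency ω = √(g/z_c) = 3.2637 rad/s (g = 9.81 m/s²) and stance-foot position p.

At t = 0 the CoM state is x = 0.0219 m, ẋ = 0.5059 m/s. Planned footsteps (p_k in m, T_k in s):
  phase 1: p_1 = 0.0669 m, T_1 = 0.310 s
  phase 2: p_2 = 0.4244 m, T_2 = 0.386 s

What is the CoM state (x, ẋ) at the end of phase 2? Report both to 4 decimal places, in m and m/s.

phase 1: p=0.0669, T=0.310, ωT=1.011747, cosh=1.556993, sinh=1.193409; start (x,ẋ)=(0.021900, 0.505900) → end (x,ẋ)=(0.181823, 0.612411)
phase 2: p=0.4244, T=0.386, ωT=1.259788, cosh=1.904194, sinh=1.620480; start (x,ẋ)=(0.181823, 0.612411) → end (x,ẋ)=(0.266559, -0.116781)

x = 0.2666, ẋ = -0.1168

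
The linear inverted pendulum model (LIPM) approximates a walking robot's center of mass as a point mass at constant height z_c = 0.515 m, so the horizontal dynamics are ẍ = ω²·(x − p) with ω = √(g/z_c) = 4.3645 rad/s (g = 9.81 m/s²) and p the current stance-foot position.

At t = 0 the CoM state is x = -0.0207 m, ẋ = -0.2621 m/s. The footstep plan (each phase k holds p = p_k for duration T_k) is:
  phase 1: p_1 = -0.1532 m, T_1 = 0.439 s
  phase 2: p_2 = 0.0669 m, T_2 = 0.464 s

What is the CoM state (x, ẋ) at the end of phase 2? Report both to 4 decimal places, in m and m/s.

phase 1: p=-0.1532, T=0.439, ωT=1.916015, cosh=3.470513, sinh=3.323321; start (x,ẋ)=(-0.020700, -0.262100) → end (x,ẋ)=(0.107069, 1.012243)
phase 2: p=0.0669, T=0.464, ωT=2.025128, cosh=3.854529, sinh=3.722552; start (x,ẋ)=(0.107069, 1.012243) → end (x,ẋ)=(1.085089, 4.554341)

x = 1.0851, ẋ = 4.5543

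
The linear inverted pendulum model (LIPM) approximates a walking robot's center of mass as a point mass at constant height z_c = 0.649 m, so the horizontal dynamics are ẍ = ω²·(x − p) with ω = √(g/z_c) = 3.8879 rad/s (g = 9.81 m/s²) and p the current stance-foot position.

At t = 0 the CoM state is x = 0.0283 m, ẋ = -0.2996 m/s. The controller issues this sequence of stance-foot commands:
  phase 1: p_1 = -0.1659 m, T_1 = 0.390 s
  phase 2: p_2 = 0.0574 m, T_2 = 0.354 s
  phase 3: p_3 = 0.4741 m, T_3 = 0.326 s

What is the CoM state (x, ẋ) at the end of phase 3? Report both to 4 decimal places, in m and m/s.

phase 1: p=-0.1659, T=0.390, ωT=1.516281, cosh=2.387390, sinh=2.167863; start (x,ẋ)=(0.028300, -0.299600) → end (x,ẋ)=(0.130676, 0.921540)
phase 2: p=0.0574, T=0.354, ωT=1.376317, cosh=2.106397, sinh=1.853890; start (x,ẋ)=(0.130676, 0.921540) → end (x,ẋ)=(0.651173, 2.469287)
phase 3: p=0.4741, T=0.326, ωT=1.267455, cosh=1.916675, sinh=1.635128; start (x,ẋ)=(0.651173, 2.469287) → end (x,ẋ)=(1.851995, 5.858509)

x = 1.8520, ẋ = 5.8585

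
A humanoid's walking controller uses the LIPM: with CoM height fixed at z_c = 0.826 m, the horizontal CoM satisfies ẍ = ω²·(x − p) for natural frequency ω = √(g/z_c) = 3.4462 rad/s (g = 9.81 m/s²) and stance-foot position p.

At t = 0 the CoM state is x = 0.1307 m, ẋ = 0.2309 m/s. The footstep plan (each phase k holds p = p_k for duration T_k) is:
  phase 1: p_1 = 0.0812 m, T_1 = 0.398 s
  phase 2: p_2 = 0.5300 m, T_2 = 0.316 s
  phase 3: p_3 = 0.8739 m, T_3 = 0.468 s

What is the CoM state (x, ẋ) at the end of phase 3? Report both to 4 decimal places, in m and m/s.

phase 1: p=0.0812, T=0.398, ωT=1.371588, cosh=2.097654, sinh=1.843950; start (x,ẋ)=(0.130700, 0.230900) → end (x,ẋ)=(0.308581, 0.798902)
phase 2: p=0.5300, T=0.316, ωT=1.088999, cosh=1.653926, sinh=1.317373; start (x,ẋ)=(0.308581, 0.798902) → end (x,ẋ)=(0.469184, 0.316098)
phase 3: p=0.8739, T=0.468, ωT=1.612822, cosh=2.608136, sinh=2.408811; start (x,ẋ)=(0.469184, 0.316098) → end (x,ẋ)=(0.039291, -2.535221)

x = 0.0393, ẋ = -2.5352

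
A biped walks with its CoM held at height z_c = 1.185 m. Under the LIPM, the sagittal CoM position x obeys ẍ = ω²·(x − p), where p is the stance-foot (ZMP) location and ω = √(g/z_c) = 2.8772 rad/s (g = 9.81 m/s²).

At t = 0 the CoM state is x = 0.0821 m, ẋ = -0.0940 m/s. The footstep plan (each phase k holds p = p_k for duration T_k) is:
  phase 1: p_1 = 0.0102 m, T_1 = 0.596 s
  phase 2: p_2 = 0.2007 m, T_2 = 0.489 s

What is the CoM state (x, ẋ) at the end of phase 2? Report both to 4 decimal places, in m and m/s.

x = 0.2357, ẋ = 0.2217

phase 1: p=0.0102, T=0.596, ωT=1.714811, cosh=2.867812, sinh=2.687814; start (x,ẋ)=(0.082100, -0.094000) → end (x,ẋ)=(0.128583, 0.286456)
phase 2: p=0.2007, T=0.489, ωT=1.406951, cosh=2.164187, sinh=1.919298; start (x,ẋ)=(0.128583, 0.286456) → end (x,ẋ)=(0.235712, 0.221699)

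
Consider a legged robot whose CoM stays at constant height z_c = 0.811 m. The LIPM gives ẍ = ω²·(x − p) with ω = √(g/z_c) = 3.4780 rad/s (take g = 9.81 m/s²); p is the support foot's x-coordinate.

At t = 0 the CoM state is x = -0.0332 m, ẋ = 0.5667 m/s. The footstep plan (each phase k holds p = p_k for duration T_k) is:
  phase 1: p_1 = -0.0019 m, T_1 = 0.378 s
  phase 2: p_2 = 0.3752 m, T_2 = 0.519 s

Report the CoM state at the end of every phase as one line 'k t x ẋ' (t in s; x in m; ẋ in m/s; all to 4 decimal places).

phase 1: p=-0.0019, T=0.378, ωT=1.314684, cosh=1.996067, sinh=1.727507; start (x,ẋ)=(-0.033200, 0.566700) → end (x,ẋ)=(0.217101, 0.943112)
phase 2: p=0.3752, T=0.519, ωT=1.805082, cosh=3.122465, sinh=2.958005; start (x,ẋ)=(0.217101, 0.943112) → end (x,ẋ)=(0.683647, 1.318317)

1 0.3780 0.2171 0.9431
2 0.8970 0.6836 1.3183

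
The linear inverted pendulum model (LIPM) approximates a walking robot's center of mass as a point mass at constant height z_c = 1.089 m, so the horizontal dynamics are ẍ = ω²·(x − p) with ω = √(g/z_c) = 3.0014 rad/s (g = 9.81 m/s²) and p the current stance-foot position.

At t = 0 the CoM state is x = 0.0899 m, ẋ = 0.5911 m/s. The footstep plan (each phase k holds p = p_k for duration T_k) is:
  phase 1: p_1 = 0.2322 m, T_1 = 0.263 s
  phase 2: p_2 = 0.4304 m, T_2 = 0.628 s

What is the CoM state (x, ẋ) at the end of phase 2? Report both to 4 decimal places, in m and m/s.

x = 0.1472, ẋ = -0.6894

phase 1: p=0.2322, T=0.263, ωT=0.789368, cosh=1.328068, sinh=0.873937; start (x,ẋ)=(0.089900, 0.591100) → end (x,ẋ)=(0.215330, 0.411763)
phase 2: p=0.4304, T=0.628, ωT=1.884879, cosh=3.368703, sinh=3.216856; start (x,ẋ)=(0.215330, 0.411763) → end (x,ẋ)=(0.147216, -0.689405)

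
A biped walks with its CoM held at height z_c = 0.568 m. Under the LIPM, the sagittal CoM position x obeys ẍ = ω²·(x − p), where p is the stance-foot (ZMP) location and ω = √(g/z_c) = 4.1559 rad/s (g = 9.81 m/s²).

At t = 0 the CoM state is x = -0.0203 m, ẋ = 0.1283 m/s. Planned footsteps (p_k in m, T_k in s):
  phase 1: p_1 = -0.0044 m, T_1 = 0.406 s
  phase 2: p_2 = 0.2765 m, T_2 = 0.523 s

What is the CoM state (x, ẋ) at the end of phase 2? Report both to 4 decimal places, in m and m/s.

x = -0.6188, ẋ = -3.5839

phase 1: p=-0.0044, T=0.406, ωT=1.687295, cosh=2.794931, sinh=2.609912; start (x,ẋ)=(-0.020300, 0.128300) → end (x,ẋ)=(0.031733, 0.186130)
phase 2: p=0.2765, T=0.523, ωT=2.173536, cosh=4.451540, sinh=4.337765; start (x,ẋ)=(0.031733, 0.186130) → end (x,ẋ)=(-0.618814, -3.583925)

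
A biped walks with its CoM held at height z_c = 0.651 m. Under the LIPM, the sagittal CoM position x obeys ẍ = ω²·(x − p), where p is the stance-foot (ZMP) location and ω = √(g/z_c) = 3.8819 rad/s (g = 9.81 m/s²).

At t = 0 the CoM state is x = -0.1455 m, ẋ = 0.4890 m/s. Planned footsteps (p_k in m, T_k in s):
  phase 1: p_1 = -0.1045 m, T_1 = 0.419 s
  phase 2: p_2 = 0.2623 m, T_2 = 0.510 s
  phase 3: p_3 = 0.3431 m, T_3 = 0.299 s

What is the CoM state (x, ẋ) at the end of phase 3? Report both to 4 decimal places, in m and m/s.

x = 0.9483, ẋ = 2.5146

phase 1: p=-0.1045, T=0.419, ωT=1.626516, cosh=2.641369, sinh=2.444755; start (x,ẋ)=(-0.145500, 0.489000) → end (x,ẋ)=(0.095168, 0.902527)
phase 2: p=0.2623, T=0.510, ωT=1.979769, cosh=3.689586, sinh=3.551484; start (x,ẋ)=(0.095168, 0.902527) → end (x,ẋ)=(0.471359, 1.025783)
phase 3: p=0.3431, T=0.299, ωT=1.160688, cosh=1.752700, sinh=1.439429; start (x,ẋ)=(0.471359, 1.025783) → end (x,ẋ)=(0.948265, 2.514562)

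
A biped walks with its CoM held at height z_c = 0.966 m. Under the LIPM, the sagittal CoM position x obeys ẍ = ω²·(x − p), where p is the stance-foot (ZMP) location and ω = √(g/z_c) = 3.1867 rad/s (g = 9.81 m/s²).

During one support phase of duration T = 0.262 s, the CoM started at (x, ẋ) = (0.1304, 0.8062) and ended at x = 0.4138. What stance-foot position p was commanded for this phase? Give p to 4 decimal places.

p = 0.0038

ωT = 3.1867·0.262 = 0.834915; cosh(ωT) = 1.369265, sinh(ωT) = 0.935354
x(T) = p + (x₀−p)·cosh(ωT) + (ẋ₀/ω)·sinh(ωT) ⇒ p·(1 − cosh) = x(T) − x₀·cosh − (ẋ₀/ω)·sinh
numerator   = 0.4138 − (0.1304)·1.369265 − (0.8062/3.1867)·0.935354 = -0.001386
denominator = 1 − 1.369265 = -0.369265
p = -0.001386 / -0.369265 = 0.0038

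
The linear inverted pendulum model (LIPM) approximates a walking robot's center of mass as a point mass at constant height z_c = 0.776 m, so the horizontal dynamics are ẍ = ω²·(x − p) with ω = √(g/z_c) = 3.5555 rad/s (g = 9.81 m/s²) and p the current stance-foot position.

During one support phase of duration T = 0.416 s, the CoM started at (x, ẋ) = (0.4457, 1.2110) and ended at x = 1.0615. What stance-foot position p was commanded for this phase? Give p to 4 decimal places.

ωT = 3.5555·0.416 = 1.479088; cosh(ωT) = 2.308393, sinh(ωT) = 2.080548
x(T) = p + (x₀−p)·cosh(ωT) + (ẋ₀/ω)·sinh(ωT) ⇒ p·(1 − cosh) = x(T) − x₀·cosh − (ẋ₀/ω)·sinh
numerator   = 1.0615 − (0.4457)·2.308393 − (1.2110/3.5555)·2.080548 = -0.675984
denominator = 1 − 2.308393 = -1.308393
p = -0.675984 / -1.308393 = 0.5167

p = 0.5167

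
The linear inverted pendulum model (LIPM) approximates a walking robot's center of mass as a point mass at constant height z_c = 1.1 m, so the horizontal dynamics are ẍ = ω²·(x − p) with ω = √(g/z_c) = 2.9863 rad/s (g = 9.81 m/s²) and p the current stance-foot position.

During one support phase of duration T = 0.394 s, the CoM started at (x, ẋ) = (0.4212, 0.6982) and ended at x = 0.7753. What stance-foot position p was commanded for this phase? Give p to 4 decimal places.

p = 0.4070

ωT = 2.9863·0.394 = 1.176602; cosh(ωT) = 1.775830, sinh(ωT) = 1.467505
x(T) = p + (x₀−p)·cosh(ωT) + (ẋ₀/ω)·sinh(ωT) ⇒ p·(1 − cosh) = x(T) − x₀·cosh − (ẋ₀/ω)·sinh
numerator   = 0.7753 − (0.4212)·1.775830 − (0.6982/2.9863)·1.467505 = -0.315784
denominator = 1 − 1.775830 = -0.775830
p = -0.315784 / -0.775830 = 0.4070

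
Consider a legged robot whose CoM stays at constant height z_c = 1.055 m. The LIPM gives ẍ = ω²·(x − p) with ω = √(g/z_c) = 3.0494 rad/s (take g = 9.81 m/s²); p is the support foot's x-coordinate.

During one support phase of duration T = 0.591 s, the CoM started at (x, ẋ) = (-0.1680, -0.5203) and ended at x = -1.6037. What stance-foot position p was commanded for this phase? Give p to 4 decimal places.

ωT = 3.0494·0.591 = 1.802195; cosh(ωT) = 3.113940, sinh(ωT) = 2.949004
x(T) = p + (x₀−p)·cosh(ωT) + (ẋ₀/ω)·sinh(ωT) ⇒ p·(1 − cosh) = x(T) − x₀·cosh − (ẋ₀/ω)·sinh
numerator   = -1.6037 − (-0.1680)·3.113940 − (-0.5203/3.0494)·2.949004 = -0.577388
denominator = 1 − 3.113940 = -2.113940
p = -0.577388 / -2.113940 = 0.2731

p = 0.2731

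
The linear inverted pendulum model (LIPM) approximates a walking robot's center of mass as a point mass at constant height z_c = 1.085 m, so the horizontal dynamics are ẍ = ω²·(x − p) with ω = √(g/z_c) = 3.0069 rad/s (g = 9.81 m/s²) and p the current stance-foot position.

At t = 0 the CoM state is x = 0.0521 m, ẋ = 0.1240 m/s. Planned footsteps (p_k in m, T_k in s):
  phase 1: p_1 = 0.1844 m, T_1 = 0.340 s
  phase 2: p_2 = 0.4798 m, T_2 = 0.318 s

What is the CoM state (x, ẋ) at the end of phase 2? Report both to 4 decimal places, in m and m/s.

phase 1: p=0.1844, T=0.340, ωT=1.022346, cosh=1.569729, sinh=1.209979; start (x,ẋ)=(0.052100, 0.124000) → end (x,ẋ)=(0.026623, -0.286699)
phase 2: p=0.4798, T=0.318, ωT=0.956194, cosh=1.493064, sinh=1.108711; start (x,ẋ)=(0.026623, -0.286699) → end (x,ẋ)=(-0.302535, -1.938856)

x = -0.3025, ẋ = -1.9389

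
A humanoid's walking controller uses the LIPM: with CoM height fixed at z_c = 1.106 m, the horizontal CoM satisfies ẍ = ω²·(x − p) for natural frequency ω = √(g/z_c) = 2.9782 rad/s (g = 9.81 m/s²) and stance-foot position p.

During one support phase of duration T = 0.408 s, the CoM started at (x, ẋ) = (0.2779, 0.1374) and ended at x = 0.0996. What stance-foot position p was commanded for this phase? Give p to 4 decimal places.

ωT = 2.9782·0.408 = 1.215106; cosh(ωT) = 1.833664, sinh(ωT) = 1.536986
x(T) = p + (x₀−p)·cosh(ωT) + (ẋ₀/ω)·sinh(ωT) ⇒ p·(1 − cosh) = x(T) − x₀·cosh − (ẋ₀/ω)·sinh
numerator   = 0.0996 − (0.2779)·1.833664 − (0.1374/2.9782)·1.536986 = -0.480885
denominator = 1 − 1.833664 = -0.833664
p = -0.480885 / -0.833664 = 0.5768

p = 0.5768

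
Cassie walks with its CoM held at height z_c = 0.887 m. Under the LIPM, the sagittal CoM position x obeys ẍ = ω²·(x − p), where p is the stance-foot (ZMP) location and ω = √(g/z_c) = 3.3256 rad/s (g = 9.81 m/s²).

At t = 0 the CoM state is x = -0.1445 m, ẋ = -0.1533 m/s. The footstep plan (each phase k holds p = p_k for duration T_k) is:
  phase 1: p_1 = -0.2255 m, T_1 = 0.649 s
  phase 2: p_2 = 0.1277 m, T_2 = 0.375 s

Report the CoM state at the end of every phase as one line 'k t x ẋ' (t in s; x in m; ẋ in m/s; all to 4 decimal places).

1 0.6490 -0.0671 0.4780
2 1.0240 -0.0098 -0.1337

phase 1: p=-0.2255, T=0.649, ωT=2.158314, cosh=4.386027, sinh=4.270507; start (x,ẋ)=(-0.144500, -0.153300) → end (x,ẋ)=(-0.067089, 0.477984)
phase 2: p=0.1277, T=0.375, ωT=1.247100, cosh=1.883786, sinh=1.596449; start (x,ẋ)=(-0.067089, 0.477984) → end (x,ẋ)=(-0.009786, -0.133746)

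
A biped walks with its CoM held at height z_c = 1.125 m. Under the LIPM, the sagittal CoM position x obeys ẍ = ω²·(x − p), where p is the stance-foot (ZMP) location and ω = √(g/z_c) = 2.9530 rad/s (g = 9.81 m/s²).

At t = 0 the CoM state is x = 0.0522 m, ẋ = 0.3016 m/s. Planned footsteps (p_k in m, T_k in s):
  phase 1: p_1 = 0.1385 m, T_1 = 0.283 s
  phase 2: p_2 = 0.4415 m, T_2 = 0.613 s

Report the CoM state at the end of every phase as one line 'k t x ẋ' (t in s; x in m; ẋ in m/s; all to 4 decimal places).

phase 1: p=0.1385, T=0.283, ωT=0.835699, cosh=1.369998, sinh=0.936427; start (x,ẋ)=(0.052200, 0.301600) → end (x,ẋ)=(0.115910, 0.174549)
phase 2: p=0.4415, T=0.613, ωT=1.810189, cosh=3.137613, sinh=2.973990; start (x,ẋ)=(0.115910, 0.174549) → end (x,ẋ)=(-0.404287, -2.311730)

1 0.2830 0.1159 0.1745
2 0.8960 -0.4043 -2.3117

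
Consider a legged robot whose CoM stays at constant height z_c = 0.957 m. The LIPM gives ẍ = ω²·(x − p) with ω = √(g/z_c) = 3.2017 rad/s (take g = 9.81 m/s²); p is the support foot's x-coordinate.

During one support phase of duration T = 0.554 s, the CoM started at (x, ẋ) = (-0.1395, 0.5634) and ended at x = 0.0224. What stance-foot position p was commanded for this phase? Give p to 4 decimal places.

ωT = 3.2017·0.554 = 1.773742; cosh(ωT) = 3.031279, sinh(ωT) = 2.861583
x(T) = p + (x₀−p)·cosh(ωT) + (ẋ₀/ω)·sinh(ωT) ⇒ p·(1 − cosh) = x(T) − x₀·cosh − (ẋ₀/ω)·sinh
numerator   = 0.0224 − (-0.1395)·3.031279 − (0.5634/3.2017)·2.861583 = -0.058286
denominator = 1 − 3.031279 = -2.031279
p = -0.058286 / -2.031279 = 0.0287

p = 0.0287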